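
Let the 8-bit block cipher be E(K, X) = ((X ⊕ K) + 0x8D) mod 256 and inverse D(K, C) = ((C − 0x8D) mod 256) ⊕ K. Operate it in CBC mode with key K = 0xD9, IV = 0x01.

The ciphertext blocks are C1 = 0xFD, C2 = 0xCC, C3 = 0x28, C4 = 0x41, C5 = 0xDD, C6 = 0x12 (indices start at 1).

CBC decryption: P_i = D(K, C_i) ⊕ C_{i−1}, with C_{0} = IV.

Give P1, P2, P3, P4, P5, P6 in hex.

P1: D(K, 0xFD) = 0xA9; 0xA9 ⊕ 0x01 = 0xA8.
P2: D(K, 0xCC) = 0xE6; 0xE6 ⊕ 0xFD = 0x1B.
P3: D(K, 0x28) = 0x42; 0x42 ⊕ 0xCC = 0x8E.
P4: D(K, 0x41) = 0x6D; 0x6D ⊕ 0x28 = 0x45.
P5: D(K, 0xDD) = 0x89; 0x89 ⊕ 0x41 = 0xC8.
P6: D(K, 0x12) = 0x5C; 0x5C ⊕ 0xDD = 0x81.

P1 = 0xA8, P2 = 0x1B, P3 = 0x8E, P4 = 0x45, P5 = 0xC8, P6 = 0x81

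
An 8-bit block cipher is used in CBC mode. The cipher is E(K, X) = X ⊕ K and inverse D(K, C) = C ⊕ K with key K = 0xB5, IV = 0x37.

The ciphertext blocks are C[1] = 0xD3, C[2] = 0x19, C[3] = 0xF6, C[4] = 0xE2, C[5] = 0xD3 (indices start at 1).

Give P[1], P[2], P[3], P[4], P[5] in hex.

P[1] = 0x51, P[2] = 0x7F, P[3] = 0x5A, P[4] = 0xA1, P[5] = 0x84

CBC decryption: P_i = D(K, C_i) ⊕ C_{i−1}, with C_{0} = IV.
P[1]: D(K, 0xD3) = 0x66; 0x66 ⊕ 0x37 = 0x51.
P[2]: D(K, 0x19) = 0xAC; 0xAC ⊕ 0xD3 = 0x7F.
P[3]: D(K, 0xF6) = 0x43; 0x43 ⊕ 0x19 = 0x5A.
P[4]: D(K, 0xE2) = 0x57; 0x57 ⊕ 0xF6 = 0xA1.
P[5]: D(K, 0xD3) = 0x66; 0x66 ⊕ 0xE2 = 0x84.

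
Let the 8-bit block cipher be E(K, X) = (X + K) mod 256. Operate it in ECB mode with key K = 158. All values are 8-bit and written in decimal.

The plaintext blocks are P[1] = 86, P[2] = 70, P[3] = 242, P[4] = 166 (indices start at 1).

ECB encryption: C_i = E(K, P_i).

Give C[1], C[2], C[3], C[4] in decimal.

C[1]: E(K, 86) = 244.
C[2]: E(K, 70) = 228.
C[3]: E(K, 242) = 144.
C[4]: E(K, 166) = 68.

C[1] = 244, C[2] = 228, C[3] = 144, C[4] = 68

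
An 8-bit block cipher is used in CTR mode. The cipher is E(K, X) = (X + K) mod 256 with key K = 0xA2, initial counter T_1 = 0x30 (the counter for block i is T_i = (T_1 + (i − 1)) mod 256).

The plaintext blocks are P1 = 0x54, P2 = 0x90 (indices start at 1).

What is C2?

C2 = 0x43

CTR encryption: S_i = E(K, T_i) where T_i is the counter for block i; C_i = P_i ⊕ S_i.
C1: T = 0x30, S = E(K, T) = 0xD2; 0x54 ⊕ 0xD2 = 0x86.
C2: T = 0x31, S = E(K, T) = 0xD3; 0x90 ⊕ 0xD3 = 0x43.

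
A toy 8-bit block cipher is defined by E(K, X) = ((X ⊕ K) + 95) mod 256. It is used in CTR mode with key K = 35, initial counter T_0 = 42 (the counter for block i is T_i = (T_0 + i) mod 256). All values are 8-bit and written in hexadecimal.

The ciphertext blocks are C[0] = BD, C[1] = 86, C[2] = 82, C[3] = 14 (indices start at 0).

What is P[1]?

CTR decryption: S_i = E(K, T_i) where T_i is the counter for block i; P_i = C_i ⊕ S_i.
P[1]: T = 43, S = E(K, T) = 0B; 86 ⊕ 0B = 8D.

P[1] = 8D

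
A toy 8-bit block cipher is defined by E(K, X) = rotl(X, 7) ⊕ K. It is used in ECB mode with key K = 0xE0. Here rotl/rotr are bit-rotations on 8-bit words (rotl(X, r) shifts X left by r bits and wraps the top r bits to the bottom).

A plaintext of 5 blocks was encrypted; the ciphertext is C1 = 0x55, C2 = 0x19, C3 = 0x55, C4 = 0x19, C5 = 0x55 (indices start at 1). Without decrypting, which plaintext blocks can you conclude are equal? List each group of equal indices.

ECB encrypts each block independently with the same key, so equal ciphertext blocks imply equal plaintext blocks.
C1 = C3 = C5 = 0x55, so P1 = P3 = P5.
C2 = C4 = 0x19, so P2 = P4.

P1 = P3 = P5; P2 = P4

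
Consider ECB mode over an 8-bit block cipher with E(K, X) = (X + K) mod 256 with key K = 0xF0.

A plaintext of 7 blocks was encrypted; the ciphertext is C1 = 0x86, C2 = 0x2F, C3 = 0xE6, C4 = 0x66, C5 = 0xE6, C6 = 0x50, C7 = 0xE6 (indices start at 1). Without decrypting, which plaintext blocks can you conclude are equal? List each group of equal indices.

ECB encrypts each block independently with the same key, so equal ciphertext blocks imply equal plaintext blocks.
C3 = C5 = C7 = 0xE6, so P3 = P5 = P7.

P3 = P5 = P7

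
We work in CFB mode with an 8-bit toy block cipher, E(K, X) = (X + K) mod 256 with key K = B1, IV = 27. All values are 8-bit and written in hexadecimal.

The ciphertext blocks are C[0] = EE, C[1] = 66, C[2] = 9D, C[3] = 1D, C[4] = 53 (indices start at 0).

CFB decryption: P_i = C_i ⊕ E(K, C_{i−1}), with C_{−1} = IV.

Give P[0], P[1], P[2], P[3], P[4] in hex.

P[0] = 36, P[1] = F9, P[2] = 8A, P[3] = 53, P[4] = 9D

P[0]: E(K, 27) = D8; EE ⊕ D8 = 36.
P[1]: E(K, EE) = 9F; 66 ⊕ 9F = F9.
P[2]: E(K, 66) = 17; 9D ⊕ 17 = 8A.
P[3]: E(K, 9D) = 4E; 1D ⊕ 4E = 53.
P[4]: E(K, 1D) = CE; 53 ⊕ CE = 9D.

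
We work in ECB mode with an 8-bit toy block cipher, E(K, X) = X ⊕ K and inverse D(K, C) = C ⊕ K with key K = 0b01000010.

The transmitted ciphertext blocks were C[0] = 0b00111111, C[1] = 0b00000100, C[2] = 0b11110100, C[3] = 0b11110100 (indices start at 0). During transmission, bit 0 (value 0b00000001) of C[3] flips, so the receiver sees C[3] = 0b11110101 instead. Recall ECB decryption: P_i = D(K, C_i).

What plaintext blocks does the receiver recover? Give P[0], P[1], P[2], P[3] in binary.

Only C[3] changed, to 0b11110101. In ECB, a change in C_i affects only P_i. Decrypting the received ciphertext:
P[0]: D(K, 0b00111111) = 0b01111101.
P[1]: D(K, 0b00000100) = 0b01000110.
P[2]: D(K, 0b11110100) = 0b10110110.
P[3]: D(K, 0b11110101) = 0b10110111.
Blocks that differ from the original plaintext: P[3].

P[0] = 0b01111101, P[1] = 0b01000110, P[2] = 0b10110110, P[3] = 0b10110111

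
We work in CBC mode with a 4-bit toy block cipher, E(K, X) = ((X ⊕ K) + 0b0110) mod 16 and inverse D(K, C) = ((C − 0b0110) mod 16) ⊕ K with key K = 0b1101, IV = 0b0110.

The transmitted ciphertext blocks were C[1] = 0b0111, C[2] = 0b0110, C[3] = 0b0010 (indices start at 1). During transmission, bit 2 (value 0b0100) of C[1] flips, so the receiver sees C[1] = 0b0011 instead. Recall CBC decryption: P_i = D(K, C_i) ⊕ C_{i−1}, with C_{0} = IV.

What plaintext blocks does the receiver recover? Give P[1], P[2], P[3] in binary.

P[1] = 0b0110, P[2] = 0b1110, P[3] = 0b0111

Only C[1] changed, to 0b0011. In CBC, a change in C_i garbles P_i and flips the same bit in P_{i+1}. Decrypting the received ciphertext:
P[1]: D(K, 0b0011) = 0b0000; 0b0000 ⊕ 0b0110 = 0b0110.
P[2]: D(K, 0b0110) = 0b1101; 0b1101 ⊕ 0b0011 = 0b1110.
P[3]: D(K, 0b0010) = 0b0001; 0b0001 ⊕ 0b0110 = 0b0111.
Blocks that differ from the original plaintext: P[1], P[2].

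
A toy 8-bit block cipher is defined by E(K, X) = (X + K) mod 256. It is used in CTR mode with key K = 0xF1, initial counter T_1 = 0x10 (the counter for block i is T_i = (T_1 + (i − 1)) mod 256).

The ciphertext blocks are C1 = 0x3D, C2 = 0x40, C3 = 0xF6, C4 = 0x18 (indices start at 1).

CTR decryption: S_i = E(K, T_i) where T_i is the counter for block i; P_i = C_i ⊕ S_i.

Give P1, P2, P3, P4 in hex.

P1 = 0x3C, P2 = 0x42, P3 = 0xF5, P4 = 0x1C

P1: T = 0x10, S = E(K, T) = 0x01; 0x3D ⊕ 0x01 = 0x3C.
P2: T = 0x11, S = E(K, T) = 0x02; 0x40 ⊕ 0x02 = 0x42.
P3: T = 0x12, S = E(K, T) = 0x03; 0xF6 ⊕ 0x03 = 0xF5.
P4: T = 0x13, S = E(K, T) = 0x04; 0x18 ⊕ 0x04 = 0x1C.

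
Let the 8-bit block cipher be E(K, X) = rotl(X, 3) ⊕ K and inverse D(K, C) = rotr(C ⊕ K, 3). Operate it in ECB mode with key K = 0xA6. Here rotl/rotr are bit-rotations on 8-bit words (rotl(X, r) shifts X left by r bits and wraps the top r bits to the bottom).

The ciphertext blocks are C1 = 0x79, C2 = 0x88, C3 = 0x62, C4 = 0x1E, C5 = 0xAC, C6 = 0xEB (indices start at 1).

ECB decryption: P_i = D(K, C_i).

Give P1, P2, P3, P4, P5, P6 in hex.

P1: D(K, 0x79) = 0xFB.
P2: D(K, 0x88) = 0xC5.
P3: D(K, 0x62) = 0x98.
P4: D(K, 0x1E) = 0x17.
P5: D(K, 0xAC) = 0x41.
P6: D(K, 0xEB) = 0xA9.

P1 = 0xFB, P2 = 0xC5, P3 = 0x98, P4 = 0x17, P5 = 0x41, P6 = 0xA9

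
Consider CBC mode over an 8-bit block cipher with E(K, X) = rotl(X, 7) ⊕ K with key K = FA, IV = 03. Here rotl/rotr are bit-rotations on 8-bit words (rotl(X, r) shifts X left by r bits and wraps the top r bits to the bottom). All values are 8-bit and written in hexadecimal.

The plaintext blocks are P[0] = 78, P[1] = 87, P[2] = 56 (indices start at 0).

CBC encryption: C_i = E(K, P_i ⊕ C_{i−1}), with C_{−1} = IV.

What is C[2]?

C[2] = 9C

C[0]: P[0] ⊕ 03 = 7B; E(K, 7B) = 47.
C[1]: P[1] ⊕ 47 = C0; E(K, C0) = 9A.
C[2]: P[2] ⊕ 9A = CC; E(K, CC) = 9C.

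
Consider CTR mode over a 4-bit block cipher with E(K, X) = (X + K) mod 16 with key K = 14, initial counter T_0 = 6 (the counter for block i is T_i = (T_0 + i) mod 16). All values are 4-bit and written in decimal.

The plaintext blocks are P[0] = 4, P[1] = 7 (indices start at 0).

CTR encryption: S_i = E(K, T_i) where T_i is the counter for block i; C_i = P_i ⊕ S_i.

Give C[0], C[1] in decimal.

C[0] = 0, C[1] = 2

C[0]: T = 6, S = E(K, T) = 4; 4 ⊕ 4 = 0.
C[1]: T = 7, S = E(K, T) = 5; 7 ⊕ 5 = 2.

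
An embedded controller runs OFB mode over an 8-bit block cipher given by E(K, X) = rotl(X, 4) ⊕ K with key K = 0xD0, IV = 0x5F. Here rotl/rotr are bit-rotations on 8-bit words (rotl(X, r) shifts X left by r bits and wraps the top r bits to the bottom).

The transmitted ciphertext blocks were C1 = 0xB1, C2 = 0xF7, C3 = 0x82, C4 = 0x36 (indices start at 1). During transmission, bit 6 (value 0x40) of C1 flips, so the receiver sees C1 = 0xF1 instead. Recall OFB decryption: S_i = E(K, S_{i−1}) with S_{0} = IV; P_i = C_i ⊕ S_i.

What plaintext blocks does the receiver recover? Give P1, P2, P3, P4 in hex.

Only C1 changed, to 0xF1. In OFB, a change in C_i flips the same bit in P_i only; the keystream is unaffected. Decrypting the received ciphertext:
P1: S = E(K, 0x5F) = 0x25; 0xF1 ⊕ 0x25 = 0xD4.
P2: S = E(K, 0x25) = 0x82; 0xF7 ⊕ 0x82 = 0x75.
P3: S = E(K, 0x82) = 0xF8; 0x82 ⊕ 0xF8 = 0x7A.
P4: S = E(K, 0xF8) = 0x5F; 0x36 ⊕ 0x5F = 0x69.
Blocks that differ from the original plaintext: P1.

P1 = 0xD4, P2 = 0x75, P3 = 0x7A, P4 = 0x69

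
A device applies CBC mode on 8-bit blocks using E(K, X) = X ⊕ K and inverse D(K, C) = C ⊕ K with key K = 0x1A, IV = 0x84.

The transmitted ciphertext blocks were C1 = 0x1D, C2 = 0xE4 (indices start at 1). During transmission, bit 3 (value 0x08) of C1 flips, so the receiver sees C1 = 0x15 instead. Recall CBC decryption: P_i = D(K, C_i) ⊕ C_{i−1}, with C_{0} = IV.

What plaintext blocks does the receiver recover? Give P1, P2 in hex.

Only C1 changed, to 0x15. In CBC, a change in C_i garbles P_i and flips the same bit in P_{i+1}. Decrypting the received ciphertext:
P1: D(K, 0x15) = 0x0F; 0x0F ⊕ 0x84 = 0x8B.
P2: D(K, 0xE4) = 0xFE; 0xFE ⊕ 0x15 = 0xEB.
Blocks that differ from the original plaintext: P1, P2.

P1 = 0x8B, P2 = 0xEB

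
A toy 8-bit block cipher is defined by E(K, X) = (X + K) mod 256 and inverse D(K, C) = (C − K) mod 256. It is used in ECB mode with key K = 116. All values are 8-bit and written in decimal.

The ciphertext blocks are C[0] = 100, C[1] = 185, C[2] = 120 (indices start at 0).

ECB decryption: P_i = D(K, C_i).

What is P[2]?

P[2]: D(K, 120) = 4.

P[2] = 4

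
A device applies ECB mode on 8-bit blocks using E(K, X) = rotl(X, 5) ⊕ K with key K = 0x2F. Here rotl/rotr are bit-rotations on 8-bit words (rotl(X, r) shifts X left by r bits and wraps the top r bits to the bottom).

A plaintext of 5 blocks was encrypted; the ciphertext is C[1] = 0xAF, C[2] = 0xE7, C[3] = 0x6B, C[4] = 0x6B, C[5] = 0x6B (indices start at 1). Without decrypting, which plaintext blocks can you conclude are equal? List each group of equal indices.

P[3] = P[4] = P[5]

ECB encrypts each block independently with the same key, so equal ciphertext blocks imply equal plaintext blocks.
C[3] = C[4] = C[5] = 0x6B, so P[3] = P[4] = P[5].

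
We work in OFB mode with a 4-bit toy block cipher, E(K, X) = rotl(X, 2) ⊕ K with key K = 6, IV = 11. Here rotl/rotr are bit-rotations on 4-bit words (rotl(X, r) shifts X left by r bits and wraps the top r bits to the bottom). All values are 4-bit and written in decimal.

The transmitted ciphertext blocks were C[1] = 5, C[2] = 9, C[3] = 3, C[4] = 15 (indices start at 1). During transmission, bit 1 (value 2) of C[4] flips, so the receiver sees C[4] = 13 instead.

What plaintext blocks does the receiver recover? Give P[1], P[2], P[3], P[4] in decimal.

OFB decryption: S_i = E(K, S_{i−1}) with S_{0} = IV; P_i = C_i ⊕ S_i.
Only C[4] changed, to 13. In OFB, a change in C_i flips the same bit in P_i only; the keystream is unaffected. Decrypting the received ciphertext:
P[1]: S = E(K, 11) = 8; 5 ⊕ 8 = 13.
P[2]: S = E(K, 8) = 4; 9 ⊕ 4 = 13.
P[3]: S = E(K, 4) = 7; 3 ⊕ 7 = 4.
P[4]: S = E(K, 7) = 11; 13 ⊕ 11 = 6.
Blocks that differ from the original plaintext: P[4].

P[1] = 13, P[2] = 13, P[3] = 4, P[4] = 6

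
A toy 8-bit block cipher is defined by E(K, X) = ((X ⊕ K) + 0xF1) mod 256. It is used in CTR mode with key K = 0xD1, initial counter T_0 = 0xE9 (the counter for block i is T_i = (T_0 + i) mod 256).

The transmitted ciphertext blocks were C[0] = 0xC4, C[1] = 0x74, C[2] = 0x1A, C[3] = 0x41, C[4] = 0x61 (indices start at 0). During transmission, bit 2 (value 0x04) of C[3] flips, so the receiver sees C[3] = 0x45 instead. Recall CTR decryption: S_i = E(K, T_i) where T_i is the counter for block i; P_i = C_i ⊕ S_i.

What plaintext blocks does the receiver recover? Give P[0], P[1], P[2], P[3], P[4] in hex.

P[0] = 0xED, P[1] = 0x58, P[2] = 0x31, P[3] = 0x6B, P[4] = 0x4C

Only C[3] changed, to 0x45. In CTR, a change in C_i flips the same bit in P_i only; the keystream is unaffected. Decrypting the received ciphertext:
P[0]: T = 0xE9, S = E(K, T) = 0x29; 0xC4 ⊕ 0x29 = 0xED.
P[1]: T = 0xEA, S = E(K, T) = 0x2C; 0x74 ⊕ 0x2C = 0x58.
P[2]: T = 0xEB, S = E(K, T) = 0x2B; 0x1A ⊕ 0x2B = 0x31.
P[3]: T = 0xEC, S = E(K, T) = 0x2E; 0x45 ⊕ 0x2E = 0x6B.
P[4]: T = 0xED, S = E(K, T) = 0x2D; 0x61 ⊕ 0x2D = 0x4C.
Blocks that differ from the original plaintext: P[3].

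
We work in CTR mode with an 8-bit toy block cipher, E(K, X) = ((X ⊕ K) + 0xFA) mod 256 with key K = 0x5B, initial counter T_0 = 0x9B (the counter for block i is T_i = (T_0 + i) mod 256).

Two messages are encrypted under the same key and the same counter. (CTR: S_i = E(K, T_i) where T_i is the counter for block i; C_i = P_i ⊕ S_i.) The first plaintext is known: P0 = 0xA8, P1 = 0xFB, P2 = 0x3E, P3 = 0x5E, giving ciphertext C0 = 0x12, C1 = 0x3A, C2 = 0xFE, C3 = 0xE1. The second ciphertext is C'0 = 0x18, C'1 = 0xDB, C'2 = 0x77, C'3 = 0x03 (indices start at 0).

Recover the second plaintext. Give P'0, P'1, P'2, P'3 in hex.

In CTR with a reused counter, both messages share the same keystream S_i, so C_i ⊕ C'_i = P_i ⊕ P'_i and thus P'_i = P_i ⊕ C_i ⊕ C'_i.
P'0: 0xA8 ⊕ 0x12 ⊕ 0x18 = 0xA2.
P'1: 0xFB ⊕ 0x3A ⊕ 0xDB = 0x1A.
P'2: 0x3E ⊕ 0xFE ⊕ 0x77 = 0xB7.
P'3: 0x5E ⊕ 0xE1 ⊕ 0x03 = 0xBC.

P'0 = 0xA2, P'1 = 0x1A, P'2 = 0xB7, P'3 = 0xBC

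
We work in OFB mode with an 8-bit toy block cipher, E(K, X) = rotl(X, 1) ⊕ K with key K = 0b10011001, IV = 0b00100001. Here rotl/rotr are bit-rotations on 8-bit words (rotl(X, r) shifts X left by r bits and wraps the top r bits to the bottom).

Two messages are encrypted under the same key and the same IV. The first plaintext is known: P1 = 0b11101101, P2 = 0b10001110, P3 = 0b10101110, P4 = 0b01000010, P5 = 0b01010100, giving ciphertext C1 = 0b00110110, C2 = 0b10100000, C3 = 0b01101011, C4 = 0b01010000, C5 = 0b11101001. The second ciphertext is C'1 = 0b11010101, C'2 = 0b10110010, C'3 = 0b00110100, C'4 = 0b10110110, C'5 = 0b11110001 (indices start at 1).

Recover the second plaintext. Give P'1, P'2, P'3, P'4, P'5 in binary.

P'1 = 0b00001110, P'2 = 0b10011100, P'3 = 0b11110001, P'4 = 0b10100100, P'5 = 0b01001100

In OFB with a reused IV, both messages share the same keystream S_i, so C_i ⊕ C'_i = P_i ⊕ P'_i and thus P'_i = P_i ⊕ C_i ⊕ C'_i.
P'1: 0b11101101 ⊕ 0b00110110 ⊕ 0b11010101 = 0b00001110.
P'2: 0b10001110 ⊕ 0b10100000 ⊕ 0b10110010 = 0b10011100.
P'3: 0b10101110 ⊕ 0b01101011 ⊕ 0b00110100 = 0b11110001.
P'4: 0b01000010 ⊕ 0b01010000 ⊕ 0b10110110 = 0b10100100.
P'5: 0b01010100 ⊕ 0b11101001 ⊕ 0b11110001 = 0b01001100.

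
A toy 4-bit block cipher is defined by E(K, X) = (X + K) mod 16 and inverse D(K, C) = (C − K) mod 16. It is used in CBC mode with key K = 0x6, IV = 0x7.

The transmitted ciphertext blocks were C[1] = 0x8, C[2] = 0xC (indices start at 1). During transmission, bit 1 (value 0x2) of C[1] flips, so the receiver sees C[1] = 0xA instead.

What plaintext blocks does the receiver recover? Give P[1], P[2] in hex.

P[1] = 0x3, P[2] = 0xC

CBC decryption: P_i = D(K, C_i) ⊕ C_{i−1}, with C_{0} = IV.
Only C[1] changed, to 0xA. In CBC, a change in C_i garbles P_i and flips the same bit in P_{i+1}. Decrypting the received ciphertext:
P[1]: D(K, 0xA) = 0x4; 0x4 ⊕ 0x7 = 0x3.
P[2]: D(K, 0xC) = 0x6; 0x6 ⊕ 0xA = 0xC.
Blocks that differ from the original plaintext: P[1], P[2].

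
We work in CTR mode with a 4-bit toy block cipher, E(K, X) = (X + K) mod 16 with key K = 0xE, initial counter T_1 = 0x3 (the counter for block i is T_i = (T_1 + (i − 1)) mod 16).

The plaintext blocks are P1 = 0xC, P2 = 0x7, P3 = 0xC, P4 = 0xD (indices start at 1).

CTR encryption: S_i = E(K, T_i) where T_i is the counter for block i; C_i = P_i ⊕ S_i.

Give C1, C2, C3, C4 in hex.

C1: T = 0x3, S = E(K, T) = 0x1; 0xC ⊕ 0x1 = 0xD.
C2: T = 0x4, S = E(K, T) = 0x2; 0x7 ⊕ 0x2 = 0x5.
C3: T = 0x5, S = E(K, T) = 0x3; 0xC ⊕ 0x3 = 0xF.
C4: T = 0x6, S = E(K, T) = 0x4; 0xD ⊕ 0x4 = 0x9.

C1 = 0xD, C2 = 0x5, C3 = 0xF, C4 = 0x9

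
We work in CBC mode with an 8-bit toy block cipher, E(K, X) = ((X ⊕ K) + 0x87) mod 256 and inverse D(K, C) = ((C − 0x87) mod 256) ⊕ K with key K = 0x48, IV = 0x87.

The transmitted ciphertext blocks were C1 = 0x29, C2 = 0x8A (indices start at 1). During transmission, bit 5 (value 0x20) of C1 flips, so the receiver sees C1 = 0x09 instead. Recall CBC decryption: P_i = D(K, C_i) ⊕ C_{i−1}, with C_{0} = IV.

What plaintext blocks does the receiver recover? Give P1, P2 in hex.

Only C1 changed, to 0x09. In CBC, a change in C_i garbles P_i and flips the same bit in P_{i+1}. Decrypting the received ciphertext:
P1: D(K, 0x09) = 0xCA; 0xCA ⊕ 0x87 = 0x4D.
P2: D(K, 0x8A) = 0x4B; 0x4B ⊕ 0x09 = 0x42.
Blocks that differ from the original plaintext: P1, P2.

P1 = 0x4D, P2 = 0x42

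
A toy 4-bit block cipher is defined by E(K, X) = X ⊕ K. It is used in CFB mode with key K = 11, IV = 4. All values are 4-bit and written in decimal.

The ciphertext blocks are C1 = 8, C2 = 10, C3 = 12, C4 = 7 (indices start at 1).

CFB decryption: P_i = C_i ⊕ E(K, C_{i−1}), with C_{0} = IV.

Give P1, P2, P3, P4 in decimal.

P1: E(K, 4) = 15; 8 ⊕ 15 = 7.
P2: E(K, 8) = 3; 10 ⊕ 3 = 9.
P3: E(K, 10) = 1; 12 ⊕ 1 = 13.
P4: E(K, 12) = 7; 7 ⊕ 7 = 0.

P1 = 7, P2 = 9, P3 = 13, P4 = 0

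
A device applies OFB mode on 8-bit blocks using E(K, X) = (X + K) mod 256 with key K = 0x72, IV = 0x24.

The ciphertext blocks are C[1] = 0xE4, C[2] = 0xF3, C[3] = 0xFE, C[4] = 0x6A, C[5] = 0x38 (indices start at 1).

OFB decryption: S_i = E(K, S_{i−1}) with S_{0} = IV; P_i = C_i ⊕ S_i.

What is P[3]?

P[1]: S = E(K, 0x24) = 0x96; 0xE4 ⊕ 0x96 = 0x72.
P[2]: S = E(K, 0x96) = 0x08; 0xF3 ⊕ 0x08 = 0xFB.
P[3]: S = E(K, 0x08) = 0x7A; 0xFE ⊕ 0x7A = 0x84.

P[3] = 0x84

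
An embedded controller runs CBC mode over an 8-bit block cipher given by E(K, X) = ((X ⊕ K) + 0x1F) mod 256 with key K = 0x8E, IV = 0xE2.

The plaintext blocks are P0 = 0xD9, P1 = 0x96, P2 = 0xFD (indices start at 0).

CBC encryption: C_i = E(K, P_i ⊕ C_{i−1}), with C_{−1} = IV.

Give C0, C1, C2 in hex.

C0: P0 ⊕ 0xE2 = 0x3B; E(K, 0x3B) = 0xD4.
C1: P1 ⊕ 0xD4 = 0x42; E(K, 0x42) = 0xEB.
C2: P2 ⊕ 0xEB = 0x16; E(K, 0x16) = 0xB7.

C0 = 0xD4, C1 = 0xEB, C2 = 0xB7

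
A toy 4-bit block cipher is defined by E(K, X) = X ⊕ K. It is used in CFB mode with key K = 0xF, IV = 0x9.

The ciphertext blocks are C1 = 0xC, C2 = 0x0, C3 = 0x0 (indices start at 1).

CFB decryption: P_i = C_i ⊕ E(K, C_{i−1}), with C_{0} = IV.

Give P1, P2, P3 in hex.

P1: E(K, 0x9) = 0x6; 0xC ⊕ 0x6 = 0xA.
P2: E(K, 0xC) = 0x3; 0x0 ⊕ 0x3 = 0x3.
P3: E(K, 0x0) = 0xF; 0x0 ⊕ 0xF = 0xF.

P1 = 0xA, P2 = 0x3, P3 = 0xF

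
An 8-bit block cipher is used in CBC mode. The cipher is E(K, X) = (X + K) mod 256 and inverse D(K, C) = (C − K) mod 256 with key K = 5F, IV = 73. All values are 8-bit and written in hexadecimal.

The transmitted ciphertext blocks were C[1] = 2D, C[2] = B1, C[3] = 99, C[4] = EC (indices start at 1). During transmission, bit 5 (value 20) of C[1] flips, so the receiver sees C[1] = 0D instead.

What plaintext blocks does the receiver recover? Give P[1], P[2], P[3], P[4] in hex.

CBC decryption: P_i = D(K, C_i) ⊕ C_{i−1}, with C_{0} = IV.
Only C[1] changed, to 0D. In CBC, a change in C_i garbles P_i and flips the same bit in P_{i+1}. Decrypting the received ciphertext:
P[1]: D(K, 0D) = AE; AE ⊕ 73 = DD.
P[2]: D(K, B1) = 52; 52 ⊕ 0D = 5F.
P[3]: D(K, 99) = 3A; 3A ⊕ B1 = 8B.
P[4]: D(K, EC) = 8D; 8D ⊕ 99 = 14.
Blocks that differ from the original plaintext: P[1], P[2].

P[1] = DD, P[2] = 5F, P[3] = 8B, P[4] = 14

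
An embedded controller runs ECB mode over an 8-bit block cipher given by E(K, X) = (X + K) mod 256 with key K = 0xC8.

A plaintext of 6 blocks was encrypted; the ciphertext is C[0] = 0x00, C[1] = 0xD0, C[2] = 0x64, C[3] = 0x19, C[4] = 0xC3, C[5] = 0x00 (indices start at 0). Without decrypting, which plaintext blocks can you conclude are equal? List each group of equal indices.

ECB encrypts each block independently with the same key, so equal ciphertext blocks imply equal plaintext blocks.
C[0] = C[5] = 0x00, so P[0] = P[5].

P[0] = P[5]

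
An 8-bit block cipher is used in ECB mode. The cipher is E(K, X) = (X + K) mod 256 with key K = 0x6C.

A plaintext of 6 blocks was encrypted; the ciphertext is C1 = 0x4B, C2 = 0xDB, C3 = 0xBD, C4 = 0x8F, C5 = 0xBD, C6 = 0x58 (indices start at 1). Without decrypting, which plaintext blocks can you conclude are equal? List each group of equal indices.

ECB encrypts each block independently with the same key, so equal ciphertext blocks imply equal plaintext blocks.
C3 = C5 = 0xBD, so P3 = P5.

P3 = P5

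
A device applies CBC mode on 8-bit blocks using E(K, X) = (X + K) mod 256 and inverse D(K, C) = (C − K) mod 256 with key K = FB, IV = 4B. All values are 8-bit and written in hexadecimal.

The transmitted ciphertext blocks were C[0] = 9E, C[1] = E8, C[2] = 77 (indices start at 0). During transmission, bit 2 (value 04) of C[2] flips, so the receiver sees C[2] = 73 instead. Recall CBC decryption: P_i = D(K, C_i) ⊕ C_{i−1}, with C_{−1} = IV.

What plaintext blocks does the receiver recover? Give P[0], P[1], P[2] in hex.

P[0] = E8, P[1] = 73, P[2] = 90

Only C[2] changed, to 73. In CBC, a change in C_i garbles P_i and flips the same bit in P_{i+1}. Decrypting the received ciphertext:
P[0]: D(K, 9E) = A3; A3 ⊕ 4B = E8.
P[1]: D(K, E8) = ED; ED ⊕ 9E = 73.
P[2]: D(K, 73) = 78; 78 ⊕ E8 = 90.
Blocks that differ from the original plaintext: P[2].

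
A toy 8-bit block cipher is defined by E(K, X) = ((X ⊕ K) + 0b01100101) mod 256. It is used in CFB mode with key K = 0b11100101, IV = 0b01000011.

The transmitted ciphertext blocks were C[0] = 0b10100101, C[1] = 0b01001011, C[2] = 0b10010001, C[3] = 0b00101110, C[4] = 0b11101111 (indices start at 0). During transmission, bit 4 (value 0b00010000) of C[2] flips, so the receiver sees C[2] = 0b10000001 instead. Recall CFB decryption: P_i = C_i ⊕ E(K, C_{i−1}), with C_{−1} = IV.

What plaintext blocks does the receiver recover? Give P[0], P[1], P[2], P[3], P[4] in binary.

Only C[2] changed, to 0b10000001. In CFB, a change in C_i flips the same bit in P_i and garbles P_{i+1}. Decrypting the received ciphertext:
P[0]: E(K, 0b01000011) = 0b00001011; 0b10100101 ⊕ 0b00001011 = 0b10101110.
P[1]: E(K, 0b10100101) = 0b10100101; 0b01001011 ⊕ 0b10100101 = 0b11101110.
P[2]: E(K, 0b01001011) = 0b00010011; 0b10000001 ⊕ 0b00010011 = 0b10010010.
P[3]: E(K, 0b10000001) = 0b11001001; 0b00101110 ⊕ 0b11001001 = 0b11100111.
P[4]: E(K, 0b00101110) = 0b00110000; 0b11101111 ⊕ 0b00110000 = 0b11011111.
Blocks that differ from the original plaintext: P[2], P[3].

P[0] = 0b10101110, P[1] = 0b11101110, P[2] = 0b10010010, P[3] = 0b11100111, P[4] = 0b11011111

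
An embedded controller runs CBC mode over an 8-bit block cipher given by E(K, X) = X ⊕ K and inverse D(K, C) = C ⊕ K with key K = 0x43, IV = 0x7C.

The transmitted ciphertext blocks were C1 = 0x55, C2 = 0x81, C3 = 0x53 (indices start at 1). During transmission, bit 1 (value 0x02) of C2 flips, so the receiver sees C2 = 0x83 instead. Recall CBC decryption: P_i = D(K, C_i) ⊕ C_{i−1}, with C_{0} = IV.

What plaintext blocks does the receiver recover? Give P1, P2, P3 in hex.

Only C2 changed, to 0x83. In CBC, a change in C_i garbles P_i and flips the same bit in P_{i+1}. Decrypting the received ciphertext:
P1: D(K, 0x55) = 0x16; 0x16 ⊕ 0x7C = 0x6A.
P2: D(K, 0x83) = 0xC0; 0xC0 ⊕ 0x55 = 0x95.
P3: D(K, 0x53) = 0x10; 0x10 ⊕ 0x83 = 0x93.
Blocks that differ from the original plaintext: P2, P3.

P1 = 0x6A, P2 = 0x95, P3 = 0x93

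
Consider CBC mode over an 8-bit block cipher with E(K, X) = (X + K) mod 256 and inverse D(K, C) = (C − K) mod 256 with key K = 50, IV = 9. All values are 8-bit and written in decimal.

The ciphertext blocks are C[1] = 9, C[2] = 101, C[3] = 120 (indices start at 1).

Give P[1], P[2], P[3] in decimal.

CBC decryption: P_i = D(K, C_i) ⊕ C_{i−1}, with C_{0} = IV.
P[1]: D(K, 9) = 215; 215 ⊕ 9 = 222.
P[2]: D(K, 101) = 51; 51 ⊕ 9 = 58.
P[3]: D(K, 120) = 70; 70 ⊕ 101 = 35.

P[1] = 222, P[2] = 58, P[3] = 35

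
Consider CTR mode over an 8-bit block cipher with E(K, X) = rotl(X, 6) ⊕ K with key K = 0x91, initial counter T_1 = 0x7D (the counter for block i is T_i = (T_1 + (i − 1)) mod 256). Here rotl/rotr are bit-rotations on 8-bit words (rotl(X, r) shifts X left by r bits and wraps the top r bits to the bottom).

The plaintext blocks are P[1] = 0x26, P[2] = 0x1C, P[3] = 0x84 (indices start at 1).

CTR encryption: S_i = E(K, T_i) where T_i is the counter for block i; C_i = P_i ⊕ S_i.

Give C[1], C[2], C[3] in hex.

C[1] = 0xE8, C[2] = 0x12, C[3] = 0xCA

C[1]: T = 0x7D, S = E(K, T) = 0xCE; 0x26 ⊕ 0xCE = 0xE8.
C[2]: T = 0x7E, S = E(K, T) = 0x0E; 0x1C ⊕ 0x0E = 0x12.
C[3]: T = 0x7F, S = E(K, T) = 0x4E; 0x84 ⊕ 0x4E = 0xCA.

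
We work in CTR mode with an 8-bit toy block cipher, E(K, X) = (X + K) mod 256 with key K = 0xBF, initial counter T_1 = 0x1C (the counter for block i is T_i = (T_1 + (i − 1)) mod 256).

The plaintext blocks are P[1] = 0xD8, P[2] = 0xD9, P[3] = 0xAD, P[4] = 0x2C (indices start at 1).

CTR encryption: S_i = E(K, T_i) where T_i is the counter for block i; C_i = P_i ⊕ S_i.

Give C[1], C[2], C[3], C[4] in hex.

C[1] = 0x03, C[2] = 0x05, C[3] = 0x70, C[4] = 0xF2

C[1]: T = 0x1C, S = E(K, T) = 0xDB; 0xD8 ⊕ 0xDB = 0x03.
C[2]: T = 0x1D, S = E(K, T) = 0xDC; 0xD9 ⊕ 0xDC = 0x05.
C[3]: T = 0x1E, S = E(K, T) = 0xDD; 0xAD ⊕ 0xDD = 0x70.
C[4]: T = 0x1F, S = E(K, T) = 0xDE; 0x2C ⊕ 0xDE = 0xF2.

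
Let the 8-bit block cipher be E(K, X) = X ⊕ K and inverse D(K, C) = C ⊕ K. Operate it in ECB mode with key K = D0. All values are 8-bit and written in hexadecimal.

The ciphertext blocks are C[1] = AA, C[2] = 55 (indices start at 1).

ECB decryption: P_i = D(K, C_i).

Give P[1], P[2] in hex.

P[1] = 7A, P[2] = 85

P[1]: D(K, AA) = 7A.
P[2]: D(K, 55) = 85.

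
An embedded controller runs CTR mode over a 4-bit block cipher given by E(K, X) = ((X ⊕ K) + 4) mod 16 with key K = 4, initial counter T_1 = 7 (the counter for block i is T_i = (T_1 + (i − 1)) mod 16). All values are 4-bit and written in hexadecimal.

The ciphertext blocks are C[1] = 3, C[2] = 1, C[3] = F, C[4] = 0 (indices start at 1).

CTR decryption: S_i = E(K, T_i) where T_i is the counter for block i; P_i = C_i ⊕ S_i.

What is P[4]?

P[4] = 2

P[4]: T = A, S = E(K, T) = 2; 0 ⊕ 2 = 2.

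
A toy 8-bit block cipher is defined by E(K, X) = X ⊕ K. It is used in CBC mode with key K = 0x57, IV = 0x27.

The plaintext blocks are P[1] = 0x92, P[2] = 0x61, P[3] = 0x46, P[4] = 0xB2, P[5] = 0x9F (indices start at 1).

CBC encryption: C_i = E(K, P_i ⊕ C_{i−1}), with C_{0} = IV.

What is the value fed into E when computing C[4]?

C[1]: P[1] ⊕ 0x27 = 0xB5; E(K, 0xB5) = 0xE2.
C[2]: P[2] ⊕ 0xE2 = 0x83; E(K, 0x83) = 0xD4.
C[3]: P[3] ⊕ 0xD4 = 0x92; E(K, 0x92) = 0xC5.
C[4]: P[4] ⊕ 0xC5 = 0x77; E(K, 0x77) = 0x20.
So the input to E for block [4] is 0x77.

0x77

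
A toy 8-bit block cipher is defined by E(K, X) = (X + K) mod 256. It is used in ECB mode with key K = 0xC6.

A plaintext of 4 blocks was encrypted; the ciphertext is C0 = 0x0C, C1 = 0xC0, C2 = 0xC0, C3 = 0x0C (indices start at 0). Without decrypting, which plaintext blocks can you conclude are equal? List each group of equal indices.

ECB encrypts each block independently with the same key, so equal ciphertext blocks imply equal plaintext blocks.
C0 = C3 = 0x0C, so P0 = P3.
C1 = C2 = 0xC0, so P1 = P2.

P0 = P3; P1 = P2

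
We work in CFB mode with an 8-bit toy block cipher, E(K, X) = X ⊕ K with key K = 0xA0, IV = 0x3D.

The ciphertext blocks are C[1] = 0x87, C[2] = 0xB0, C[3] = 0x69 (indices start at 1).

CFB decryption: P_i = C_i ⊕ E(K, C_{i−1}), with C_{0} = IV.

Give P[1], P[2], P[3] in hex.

P[1] = 0x1A, P[2] = 0x97, P[3] = 0x79

P[1]: E(K, 0x3D) = 0x9D; 0x87 ⊕ 0x9D = 0x1A.
P[2]: E(K, 0x87) = 0x27; 0xB0 ⊕ 0x27 = 0x97.
P[3]: E(K, 0xB0) = 0x10; 0x69 ⊕ 0x10 = 0x79.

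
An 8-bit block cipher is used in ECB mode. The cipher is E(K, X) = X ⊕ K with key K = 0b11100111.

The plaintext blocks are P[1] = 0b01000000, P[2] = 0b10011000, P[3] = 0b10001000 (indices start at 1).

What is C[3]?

C[3] = 0b01101111

ECB encryption: C_i = E(K, P_i).
C[3]: E(K, 0b10001000) = 0b01101111.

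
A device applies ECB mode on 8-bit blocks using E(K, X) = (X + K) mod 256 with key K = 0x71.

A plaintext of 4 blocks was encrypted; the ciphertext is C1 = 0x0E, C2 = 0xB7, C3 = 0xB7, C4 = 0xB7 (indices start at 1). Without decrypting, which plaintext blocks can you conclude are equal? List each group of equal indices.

P2 = P3 = P4

ECB encrypts each block independently with the same key, so equal ciphertext blocks imply equal plaintext blocks.
C2 = C3 = C4 = 0xB7, so P2 = P3 = P4.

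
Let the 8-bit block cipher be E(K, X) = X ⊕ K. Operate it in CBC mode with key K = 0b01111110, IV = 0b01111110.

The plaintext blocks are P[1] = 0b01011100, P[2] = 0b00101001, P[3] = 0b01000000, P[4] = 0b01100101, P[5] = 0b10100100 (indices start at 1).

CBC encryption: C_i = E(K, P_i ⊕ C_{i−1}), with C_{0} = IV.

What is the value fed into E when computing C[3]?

C[1]: P[1] ⊕ 0b01111110 = 0b00100010; E(K, 0b00100010) = 0b01011100.
C[2]: P[2] ⊕ 0b01011100 = 0b01110101; E(K, 0b01110101) = 0b00001011.
C[3]: P[3] ⊕ 0b00001011 = 0b01001011; E(K, 0b01001011) = 0b00110101.
So the input to E for block [3] is 0b01001011.

0b01001011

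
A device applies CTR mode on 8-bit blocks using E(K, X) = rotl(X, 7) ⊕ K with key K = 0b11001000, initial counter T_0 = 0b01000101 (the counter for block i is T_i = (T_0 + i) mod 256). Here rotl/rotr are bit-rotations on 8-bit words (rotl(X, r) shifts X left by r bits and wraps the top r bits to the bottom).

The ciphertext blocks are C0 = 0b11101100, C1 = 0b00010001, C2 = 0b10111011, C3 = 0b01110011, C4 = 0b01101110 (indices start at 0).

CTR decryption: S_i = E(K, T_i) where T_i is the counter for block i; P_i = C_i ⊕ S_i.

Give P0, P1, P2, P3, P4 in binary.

P0 = 0b10000110, P1 = 0b11111010, P2 = 0b11010000, P3 = 0b10011111, P4 = 0b00000010

P0: T = 0b01000101, S = E(K, T) = 0b01101010; 0b11101100 ⊕ 0b01101010 = 0b10000110.
P1: T = 0b01000110, S = E(K, T) = 0b11101011; 0b00010001 ⊕ 0b11101011 = 0b11111010.
P2: T = 0b01000111, S = E(K, T) = 0b01101011; 0b10111011 ⊕ 0b01101011 = 0b11010000.
P3: T = 0b01001000, S = E(K, T) = 0b11101100; 0b01110011 ⊕ 0b11101100 = 0b10011111.
P4: T = 0b01001001, S = E(K, T) = 0b01101100; 0b01101110 ⊕ 0b01101100 = 0b00000010.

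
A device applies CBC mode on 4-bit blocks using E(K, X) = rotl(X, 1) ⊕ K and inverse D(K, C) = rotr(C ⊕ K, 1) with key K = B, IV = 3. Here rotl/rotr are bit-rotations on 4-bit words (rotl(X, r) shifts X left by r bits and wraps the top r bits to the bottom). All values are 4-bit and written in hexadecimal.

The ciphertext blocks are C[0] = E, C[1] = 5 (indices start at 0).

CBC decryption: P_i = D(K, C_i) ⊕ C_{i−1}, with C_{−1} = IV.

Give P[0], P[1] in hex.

P[0]: D(K, E) = A; A ⊕ 3 = 9.
P[1]: D(K, 5) = 7; 7 ⊕ E = 9.

P[0] = 9, P[1] = 9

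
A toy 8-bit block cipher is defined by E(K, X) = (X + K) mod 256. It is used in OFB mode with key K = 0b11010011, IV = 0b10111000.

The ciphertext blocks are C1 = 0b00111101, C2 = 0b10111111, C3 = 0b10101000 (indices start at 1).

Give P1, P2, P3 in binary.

OFB decryption: S_i = E(K, S_{i−1}) with S_{0} = IV; P_i = C_i ⊕ S_i.
P1: S = E(K, 0b10111000) = 0b10001011; 0b00111101 ⊕ 0b10001011 = 0b10110110.
P2: S = E(K, 0b10001011) = 0b01011110; 0b10111111 ⊕ 0b01011110 = 0b11100001.
P3: S = E(K, 0b01011110) = 0b00110001; 0b10101000 ⊕ 0b00110001 = 0b10011001.

P1 = 0b10110110, P2 = 0b11100001, P3 = 0b10011001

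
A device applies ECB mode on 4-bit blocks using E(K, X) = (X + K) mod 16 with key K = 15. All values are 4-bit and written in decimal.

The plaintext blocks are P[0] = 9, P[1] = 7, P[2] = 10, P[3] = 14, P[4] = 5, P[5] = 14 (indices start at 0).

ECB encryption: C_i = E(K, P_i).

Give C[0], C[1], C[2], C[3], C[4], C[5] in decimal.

C[0] = 8, C[1] = 6, C[2] = 9, C[3] = 13, C[4] = 4, C[5] = 13

C[0]: E(K, 9) = 8.
C[1]: E(K, 7) = 6.
C[2]: E(K, 10) = 9.
C[3]: E(K, 14) = 13.
C[4]: E(K, 5) = 4.
C[5]: E(K, 14) = 13.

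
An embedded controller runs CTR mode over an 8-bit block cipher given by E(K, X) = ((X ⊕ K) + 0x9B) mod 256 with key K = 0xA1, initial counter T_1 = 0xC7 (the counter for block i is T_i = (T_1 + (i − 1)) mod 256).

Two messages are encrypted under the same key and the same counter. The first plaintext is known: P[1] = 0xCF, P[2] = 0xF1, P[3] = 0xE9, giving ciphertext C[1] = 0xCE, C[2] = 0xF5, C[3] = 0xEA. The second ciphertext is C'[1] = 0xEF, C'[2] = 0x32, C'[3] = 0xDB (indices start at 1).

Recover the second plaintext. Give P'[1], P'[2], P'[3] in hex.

In CTR with a reused counter, both messages share the same keystream S_i, so C_i ⊕ C'_i = P_i ⊕ P'_i and thus P'_i = P_i ⊕ C_i ⊕ C'_i.
P'[1]: 0xCF ⊕ 0xCE ⊕ 0xEF = 0xEE.
P'[2]: 0xF1 ⊕ 0xF5 ⊕ 0x32 = 0x36.
P'[3]: 0xE9 ⊕ 0xEA ⊕ 0xDB = 0xD8.

P'[1] = 0xEE, P'[2] = 0x36, P'[3] = 0xD8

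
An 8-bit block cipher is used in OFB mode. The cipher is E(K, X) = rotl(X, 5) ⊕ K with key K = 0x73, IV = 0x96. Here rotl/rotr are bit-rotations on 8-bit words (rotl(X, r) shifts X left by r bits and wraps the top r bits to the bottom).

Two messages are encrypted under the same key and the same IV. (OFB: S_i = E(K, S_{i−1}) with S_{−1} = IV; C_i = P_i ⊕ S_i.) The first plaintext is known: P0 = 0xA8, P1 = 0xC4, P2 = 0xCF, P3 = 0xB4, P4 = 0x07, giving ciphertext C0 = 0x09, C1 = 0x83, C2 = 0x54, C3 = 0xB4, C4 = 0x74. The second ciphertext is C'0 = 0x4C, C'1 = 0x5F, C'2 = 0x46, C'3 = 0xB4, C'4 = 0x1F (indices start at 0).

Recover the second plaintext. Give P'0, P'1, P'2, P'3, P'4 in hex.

In OFB with a reused IV, both messages share the same keystream S_i, so C_i ⊕ C'_i = P_i ⊕ P'_i and thus P'_i = P_i ⊕ C_i ⊕ C'_i.
P'0: 0xA8 ⊕ 0x09 ⊕ 0x4C = 0xED.
P'1: 0xC4 ⊕ 0x83 ⊕ 0x5F = 0x18.
P'2: 0xCF ⊕ 0x54 ⊕ 0x46 = 0xDD.
P'3: 0xB4 ⊕ 0xB4 ⊕ 0xB4 = 0xB4.
P'4: 0x07 ⊕ 0x74 ⊕ 0x1F = 0x6C.

P'0 = 0xED, P'1 = 0x18, P'2 = 0xDD, P'3 = 0xB4, P'4 = 0x6C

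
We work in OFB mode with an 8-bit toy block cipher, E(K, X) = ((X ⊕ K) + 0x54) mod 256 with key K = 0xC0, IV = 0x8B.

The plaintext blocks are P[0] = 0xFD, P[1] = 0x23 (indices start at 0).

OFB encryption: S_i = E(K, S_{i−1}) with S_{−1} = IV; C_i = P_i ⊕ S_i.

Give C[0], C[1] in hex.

C[0]: S = E(K, 0x8B) = 0x9F; 0xFD ⊕ 0x9F = 0x62.
C[1]: S = E(K, 0x9F) = 0xB3; 0x23 ⊕ 0xB3 = 0x90.

C[0] = 0x62, C[1] = 0x90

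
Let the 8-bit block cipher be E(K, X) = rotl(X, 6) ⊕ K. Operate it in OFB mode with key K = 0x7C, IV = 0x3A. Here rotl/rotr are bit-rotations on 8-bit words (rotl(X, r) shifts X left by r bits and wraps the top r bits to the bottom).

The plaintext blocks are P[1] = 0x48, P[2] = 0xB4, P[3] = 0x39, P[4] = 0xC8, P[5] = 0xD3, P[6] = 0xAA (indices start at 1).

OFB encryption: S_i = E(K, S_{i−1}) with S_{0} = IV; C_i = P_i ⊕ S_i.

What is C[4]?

C[4] = 0xA7

C[1]: S = E(K, 0x3A) = 0xF2; 0x48 ⊕ 0xF2 = 0xBA.
C[2]: S = E(K, 0xF2) = 0xC0; 0xB4 ⊕ 0xC0 = 0x74.
C[3]: S = E(K, 0xC0) = 0x4C; 0x39 ⊕ 0x4C = 0x75.
C[4]: S = E(K, 0x4C) = 0x6F; 0xC8 ⊕ 0x6F = 0xA7.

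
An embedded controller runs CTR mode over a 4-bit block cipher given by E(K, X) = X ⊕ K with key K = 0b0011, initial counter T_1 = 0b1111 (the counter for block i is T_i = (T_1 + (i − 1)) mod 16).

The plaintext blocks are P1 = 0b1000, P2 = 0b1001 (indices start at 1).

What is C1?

C1 = 0b0100

CTR encryption: S_i = E(K, T_i) where T_i is the counter for block i; C_i = P_i ⊕ S_i.
C1: T = 0b1111, S = E(K, T) = 0b1100; 0b1000 ⊕ 0b1100 = 0b0100.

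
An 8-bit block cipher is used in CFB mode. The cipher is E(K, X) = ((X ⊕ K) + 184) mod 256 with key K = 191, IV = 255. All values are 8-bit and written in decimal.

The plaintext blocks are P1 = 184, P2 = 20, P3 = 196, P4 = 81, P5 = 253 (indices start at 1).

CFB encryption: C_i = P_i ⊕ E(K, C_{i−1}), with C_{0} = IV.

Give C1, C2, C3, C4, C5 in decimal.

C1: E(K, 255) = 248; 184 ⊕ 248 = 64.
C2: E(K, 64) = 183; 20 ⊕ 183 = 163.
C3: E(K, 163) = 212; 196 ⊕ 212 = 16.
C4: E(K, 16) = 103; 81 ⊕ 103 = 54.
C5: E(K, 54) = 65; 253 ⊕ 65 = 188.

C1 = 64, C2 = 163, C3 = 16, C4 = 54, C5 = 188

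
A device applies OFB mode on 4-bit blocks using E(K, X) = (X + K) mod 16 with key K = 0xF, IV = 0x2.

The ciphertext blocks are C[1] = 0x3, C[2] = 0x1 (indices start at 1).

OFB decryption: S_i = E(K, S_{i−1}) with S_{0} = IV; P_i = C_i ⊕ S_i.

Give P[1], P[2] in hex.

P[1] = 0x2, P[2] = 0x1

P[1]: S = E(K, 0x2) = 0x1; 0x3 ⊕ 0x1 = 0x2.
P[2]: S = E(K, 0x1) = 0x0; 0x1 ⊕ 0x0 = 0x1.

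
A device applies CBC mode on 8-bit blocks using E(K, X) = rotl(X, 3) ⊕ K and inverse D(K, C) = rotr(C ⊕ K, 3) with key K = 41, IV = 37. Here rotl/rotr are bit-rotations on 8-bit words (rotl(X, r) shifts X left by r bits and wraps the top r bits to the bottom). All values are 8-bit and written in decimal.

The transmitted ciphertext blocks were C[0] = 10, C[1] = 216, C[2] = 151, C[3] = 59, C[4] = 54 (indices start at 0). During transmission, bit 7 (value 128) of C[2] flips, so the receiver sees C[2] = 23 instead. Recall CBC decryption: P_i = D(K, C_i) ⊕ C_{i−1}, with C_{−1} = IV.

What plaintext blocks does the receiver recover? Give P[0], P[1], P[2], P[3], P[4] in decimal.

P[0] = 65, P[1] = 52, P[2] = 31, P[3] = 85, P[4] = 216

Only C[2] changed, to 23. In CBC, a change in C_i garbles P_i and flips the same bit in P_{i+1}. Decrypting the received ciphertext:
P[0]: D(K, 10) = 100; 100 ⊕ 37 = 65.
P[1]: D(K, 216) = 62; 62 ⊕ 10 = 52.
P[2]: D(K, 23) = 199; 199 ⊕ 216 = 31.
P[3]: D(K, 59) = 66; 66 ⊕ 23 = 85.
P[4]: D(K, 54) = 227; 227 ⊕ 59 = 216.
Blocks that differ from the original plaintext: P[2], P[3].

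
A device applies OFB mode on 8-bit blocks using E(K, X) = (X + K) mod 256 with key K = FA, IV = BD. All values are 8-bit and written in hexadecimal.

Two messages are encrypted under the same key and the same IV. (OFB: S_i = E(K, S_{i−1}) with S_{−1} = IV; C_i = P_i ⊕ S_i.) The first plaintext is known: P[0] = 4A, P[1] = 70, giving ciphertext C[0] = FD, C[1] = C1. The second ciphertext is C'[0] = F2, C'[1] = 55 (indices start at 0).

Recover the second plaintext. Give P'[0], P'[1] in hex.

P'[0] = 45, P'[1] = E4

In OFB with a reused IV, both messages share the same keystream S_i, so C_i ⊕ C'_i = P_i ⊕ P'_i and thus P'_i = P_i ⊕ C_i ⊕ C'_i.
P'[0]: 4A ⊕ FD ⊕ F2 = 45.
P'[1]: 70 ⊕ C1 ⊕ 55 = E4.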